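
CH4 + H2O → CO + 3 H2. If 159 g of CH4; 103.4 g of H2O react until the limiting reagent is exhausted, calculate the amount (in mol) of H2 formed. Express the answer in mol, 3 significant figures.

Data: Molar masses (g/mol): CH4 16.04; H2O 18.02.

17.2 mol

n(CH4) = 159.0 / 16.04 = 9.913 mol
n(H2O) = 103.4 / 18.02 = 5.738 mol
n/ν → CH4: 9.913, H2O: 5.738; H2O is limiting.
n(H2) = (3/1) × 5.738 = 17.21 mol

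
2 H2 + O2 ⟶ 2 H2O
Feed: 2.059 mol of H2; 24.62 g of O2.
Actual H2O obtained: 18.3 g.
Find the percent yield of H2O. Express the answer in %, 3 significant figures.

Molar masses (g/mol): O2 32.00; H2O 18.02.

66.0 %

n(H2) = 2.059 mol
n(O2) = 24.62 / 32.00 = 0.7694 mol
n/ν for H2 = 2.059/2 = 1.030
n/ν for O2 = 0.7694/1 = 0.7694
Smallest n/ν is O2 → limiting reagent.
theoretical n(H2O) = (2/1) × 0.7694 = 1.539 mol → 27.73 g
% yield = 18.3 / 27.73 × 100 = 65.99 %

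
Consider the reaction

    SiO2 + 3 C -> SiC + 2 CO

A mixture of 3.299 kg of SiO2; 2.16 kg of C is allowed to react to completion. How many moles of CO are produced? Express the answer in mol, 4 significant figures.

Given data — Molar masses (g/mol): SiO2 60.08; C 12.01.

n(SiO2) = 3.299×1000 / 60.08 = 54.91 mol
n(C) = 2.160×1000 / 12.01 = 179.9 mol
n/ν for SiO2 = 54.91/1 = 54.91
n/ν for C = 179.9/3 = 59.97
Smallest n/ν is SiO2 → limiting reagent.
n(CO) = (2/1) × 54.91 = 109.8 mol

109.8 mol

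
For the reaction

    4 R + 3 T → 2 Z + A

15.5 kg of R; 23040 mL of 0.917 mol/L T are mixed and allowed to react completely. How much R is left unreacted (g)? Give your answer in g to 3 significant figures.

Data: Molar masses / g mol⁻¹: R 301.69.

n(R) = 15.50×1000 / 301.69 = 51.38 mol
n(T) = 0.917 × 23040/1000 = 21.13 mol
n/ν → R: 12.85, T: 7.043; T is limiting.
R consumed = (4/3) × 21.13 = 28.17 mol
R remaining = 51.38 − 28.17 = 23.21 mol
mass = 23.21 × 301.69 = 7002 g

7000 g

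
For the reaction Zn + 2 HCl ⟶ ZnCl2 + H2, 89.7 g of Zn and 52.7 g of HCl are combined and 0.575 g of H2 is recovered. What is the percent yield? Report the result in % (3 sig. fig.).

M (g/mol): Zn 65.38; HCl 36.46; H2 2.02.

39.4 %

n(Zn) = 89.70 / 65.38 = 1.372 mol
n(HCl) = 52.70 / 36.46 = 1.445 mol
n/ν → Zn: 1.372, HCl: 0.7225; HCl is limiting.
theoretical n(H2) = (1/2) × 1.445 = 0.7225 mol → 1.459 g
% yield = 0.575 / 1.459 × 100 = 39.41 %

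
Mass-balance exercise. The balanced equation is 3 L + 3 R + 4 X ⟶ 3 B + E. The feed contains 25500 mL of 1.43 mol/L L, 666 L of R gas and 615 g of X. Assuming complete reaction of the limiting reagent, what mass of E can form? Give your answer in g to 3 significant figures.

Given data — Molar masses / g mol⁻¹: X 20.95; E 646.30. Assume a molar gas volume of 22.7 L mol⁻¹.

n(L) = 1.43 × 25500/1000 = 36.47 mol
n(R) = 666.0 / 22.7 = 29.34 mol
n(X) = 615.0 / 20.95 = 29.36 mol
n/ν → L: 12.16, R: 9.780, X: 7.340; X is limiting.
n(E) = (1/4) × 29.36 = 7.340 mol
mass = 7.340 × 646.30 = 4744 g

4740 g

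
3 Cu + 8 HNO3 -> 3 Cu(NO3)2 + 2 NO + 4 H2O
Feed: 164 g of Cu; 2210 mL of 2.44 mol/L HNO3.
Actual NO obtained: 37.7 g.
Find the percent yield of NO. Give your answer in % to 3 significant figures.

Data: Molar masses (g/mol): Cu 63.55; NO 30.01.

93.2 %

n(Cu) = 164.0 / 63.55 = 2.581 mol
n(HNO3) = 2.44 × 2210/1000 = 5.392 mol
n/ν → Cu: 0.8603, HNO3: 0.6740; HNO3 is limiting.
theoretical n(NO) = (2/8) × 5.392 = 1.348 mol → 40.45 g
% yield = 37.7 / 40.45 × 100 = 93.20 %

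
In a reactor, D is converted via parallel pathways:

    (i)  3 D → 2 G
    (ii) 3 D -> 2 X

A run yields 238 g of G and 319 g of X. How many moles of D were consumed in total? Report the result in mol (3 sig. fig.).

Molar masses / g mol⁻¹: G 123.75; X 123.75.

6.75 mol

n(G) = 238 / 123.75 = 1.923 mol
n(X) = 319 / 123.75 = 2.578 mol
n(D) via (i) = (3/2)×1.923 = 2.885 mol
n(D) via (ii) = (3/2)×2.578 = 3.867 mol
total n(D) = 2.885 + 3.867 = 6.752 mol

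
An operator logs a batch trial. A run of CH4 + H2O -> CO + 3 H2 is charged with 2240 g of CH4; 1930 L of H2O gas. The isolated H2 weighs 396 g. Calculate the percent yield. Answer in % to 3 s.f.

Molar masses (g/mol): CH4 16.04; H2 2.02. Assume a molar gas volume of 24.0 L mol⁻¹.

n(CH4) = 2240 / 16.04 = 139.7 mol
n(H2O) = 1930 / 24.0 = 80.42 mol
n/ν for CH4 = 139.7/1 = 139.7
n/ν for H2O = 80.42/1 = 80.42
Smallest n/ν is H2O → limiting reagent.
theoretical n(H2) = (3/1) × 80.42 = 241.3 mol → 487.4 g
% yield = 396 / 487.4 × 100 = 81.25 %

81.3 %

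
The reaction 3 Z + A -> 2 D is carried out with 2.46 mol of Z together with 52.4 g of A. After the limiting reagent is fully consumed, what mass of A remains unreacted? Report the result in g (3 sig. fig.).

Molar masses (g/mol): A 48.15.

12.9 g

n(Z) = 2.460 mol
n(A) = 52.40 / 48.15 = 1.088 mol
n/ν for Z = 2.460/3 = 0.8200
n/ν for A = 1.088/1 = 1.088
Smallest n/ν is Z → limiting reagent.
A consumed = (1/3) × 2.460 = 0.8200 mol
A remaining = 1.088 − 0.8200 = 0.2680 mol
mass = 0.2680 × 48.15 = 12.90 g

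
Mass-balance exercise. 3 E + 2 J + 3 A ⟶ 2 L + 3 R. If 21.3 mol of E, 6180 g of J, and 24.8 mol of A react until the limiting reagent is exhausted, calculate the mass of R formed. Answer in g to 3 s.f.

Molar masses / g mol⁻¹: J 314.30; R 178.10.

n(E) = 21.30 mol
n(J) = 6180 / 314.30 = 19.66 mol
n(A) = 24.80 mol
n/ν for E = 21.30/3 = 7.100
n/ν for J = 19.66/2 = 9.830
n/ν for A = 24.80/3 = 8.267
Smallest n/ν is E → limiting reagent.
n(R) = (3/3) × 21.30 = 21.30 mol
mass = 21.30 × 178.10 = 3794 g

3790 g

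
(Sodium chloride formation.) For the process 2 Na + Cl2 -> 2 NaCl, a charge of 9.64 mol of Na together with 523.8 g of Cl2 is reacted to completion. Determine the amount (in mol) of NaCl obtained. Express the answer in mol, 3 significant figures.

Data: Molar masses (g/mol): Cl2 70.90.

n(Na) = 9.640 mol
n(Cl2) = 523.8 / 70.90 = 7.388 mol
n/ν for Na = 9.640/2 = 4.820
n/ν for Cl2 = 7.388/1 = 7.388
Smallest n/ν is Na → limiting reagent.
n(NaCl) = (2/2) × 9.640 = 9.640 mol

9.64 mol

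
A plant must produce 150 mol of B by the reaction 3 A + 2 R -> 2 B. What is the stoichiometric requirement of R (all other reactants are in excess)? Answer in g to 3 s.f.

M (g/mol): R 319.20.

47900 g

n(B) = 150.0 mol
n(R) = (2/2) × 150.0 = 150.0 mol
mass = 150.0 × 319.20 = 47880 g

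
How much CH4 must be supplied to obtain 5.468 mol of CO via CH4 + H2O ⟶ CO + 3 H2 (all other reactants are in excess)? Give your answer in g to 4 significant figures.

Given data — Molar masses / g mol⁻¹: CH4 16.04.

87.71 g

n(CO) = 5.468 mol
n(CH4) = (1/1) × 5.468 = 5.468 mol
mass = 5.468 × 16.04 = 87.71 g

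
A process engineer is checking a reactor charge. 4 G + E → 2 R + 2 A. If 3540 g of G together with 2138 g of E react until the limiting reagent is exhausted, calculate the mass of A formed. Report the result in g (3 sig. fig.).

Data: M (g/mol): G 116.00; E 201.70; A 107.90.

n(G) = 3540 / 116.00 = 30.52 mol
n(E) = 2138 / 201.70 = 10.60 mol
n/ν → G: 7.630, E: 10.60; G is limiting.
n(A) = (2/4) × 30.52 = 15.26 mol
mass = 15.26 × 107.90 = 1647 g

1650 g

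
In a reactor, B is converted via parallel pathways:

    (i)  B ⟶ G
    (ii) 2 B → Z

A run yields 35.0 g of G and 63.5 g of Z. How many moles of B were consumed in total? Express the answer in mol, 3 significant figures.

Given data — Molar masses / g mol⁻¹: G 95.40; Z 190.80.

1.03 mol

n(G) = 35.0 / 95.40 = 0.3669 mol
n(Z) = 63.5 / 190.80 = 0.3328 mol
n(B) via (i) = (1/1)×0.3669 = 0.3669 mol
n(B) via (ii) = (2/1)×0.3328 = 0.6656 mol
total n(B) = 0.3669 + 0.6656 = 1.033 mol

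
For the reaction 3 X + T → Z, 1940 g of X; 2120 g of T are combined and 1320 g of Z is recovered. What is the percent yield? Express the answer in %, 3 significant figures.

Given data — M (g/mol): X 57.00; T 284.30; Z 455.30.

n(X) = 1940 / 57.00 = 34.04 mol
n(T) = 2120 / 284.30 = 7.457 mol
n/ν for X = 34.04/3 = 11.35
n/ν for T = 7.457/1 = 7.457
Smallest n/ν is T → limiting reagent.
theoretical n(Z) = (1/1) × 7.457 = 7.457 mol → 3395 g
% yield = 1320 / 3395 × 100 = 38.88 %

38.9 %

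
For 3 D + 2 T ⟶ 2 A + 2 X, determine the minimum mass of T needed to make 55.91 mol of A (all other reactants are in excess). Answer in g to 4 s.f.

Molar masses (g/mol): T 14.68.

n(A) = 55.91 mol
n(T) = (2/2) × 55.91 = 55.91 mol
mass = 55.91 × 14.68 = 820.8 g

820.8 g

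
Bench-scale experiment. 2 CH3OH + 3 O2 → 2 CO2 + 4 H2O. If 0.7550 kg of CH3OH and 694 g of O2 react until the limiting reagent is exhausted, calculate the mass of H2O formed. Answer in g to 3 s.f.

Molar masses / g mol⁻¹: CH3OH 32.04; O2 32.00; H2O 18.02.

521 g

n(CH3OH) = 0.7550×1000 / 32.04 = 23.56 mol
n(O2) = 694.0 / 32.00 = 21.69 mol
n/ν for CH3OH = 23.56/2 = 11.78
n/ν for O2 = 21.69/3 = 7.230
Smallest n/ν is O2 → limiting reagent.
n(H2O) = (4/3) × 21.69 = 28.92 mol
mass = 28.92 × 18.02 = 521.1 g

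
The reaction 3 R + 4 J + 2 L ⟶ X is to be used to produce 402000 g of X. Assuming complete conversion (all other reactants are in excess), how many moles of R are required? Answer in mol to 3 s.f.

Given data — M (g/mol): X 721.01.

n(X) = 402000 / 721.01 = 557.6 mol
n(R) = (3/1) × 557.6 = 1673 mol

1670 mol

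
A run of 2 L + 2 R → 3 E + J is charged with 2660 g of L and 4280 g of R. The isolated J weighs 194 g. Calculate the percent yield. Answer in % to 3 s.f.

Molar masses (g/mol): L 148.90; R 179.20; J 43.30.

50.2 %

n(L) = 2660 / 148.90 = 17.86 mol
n(R) = 4280 / 179.20 = 23.88 mol
n/ν → L: 8.930, R: 11.94; L is limiting.
theoretical n(J) = (1/2) × 17.86 = 8.930 mol → 386.7 g
% yield = 194 / 386.7 × 100 = 50.17 %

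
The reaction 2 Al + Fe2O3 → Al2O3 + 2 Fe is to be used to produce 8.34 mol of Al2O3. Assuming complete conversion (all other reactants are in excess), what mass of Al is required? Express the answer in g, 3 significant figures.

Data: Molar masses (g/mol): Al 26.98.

n(Al2O3) = 8.340 mol
n(Al) = (2/1) × 8.340 = 16.68 mol
mass = 16.68 × 26.98 = 450.0 g

450 g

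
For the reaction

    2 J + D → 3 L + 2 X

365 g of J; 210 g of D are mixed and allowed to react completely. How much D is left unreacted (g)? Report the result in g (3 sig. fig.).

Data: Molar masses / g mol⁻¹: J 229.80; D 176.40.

n(J) = 365.0 / 229.80 = 1.588 mol
n(D) = 210.0 / 176.40 = 1.190 mol
n/ν → J: 0.7940, D: 1.190; J is limiting.
D consumed = (1/2) × 1.588 = 0.7940 mol
D remaining = 1.190 − 0.7940 = 0.3960 mol
mass = 0.3960 × 176.40 = 69.85 g

69.9 g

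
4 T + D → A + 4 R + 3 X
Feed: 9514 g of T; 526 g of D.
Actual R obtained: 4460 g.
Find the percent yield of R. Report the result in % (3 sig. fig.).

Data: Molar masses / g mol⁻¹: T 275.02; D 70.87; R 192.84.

77.9 %

n(T) = 9514 / 275.02 = 34.59 mol
n(D) = 526.0 / 70.87 = 7.422 mol
n/ν → T: 8.648, D: 7.422; D is limiting.
theoretical n(R) = (4/1) × 7.422 = 29.69 mol → 5725 g
% yield = 4460 / 5725 × 100 = 77.90 %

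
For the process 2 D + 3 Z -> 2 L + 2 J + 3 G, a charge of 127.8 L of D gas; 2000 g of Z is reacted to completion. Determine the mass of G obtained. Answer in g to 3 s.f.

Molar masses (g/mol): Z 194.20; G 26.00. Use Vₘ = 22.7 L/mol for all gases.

220 g

n(D) = 127.8 / 22.7 = 5.630 mol
n(Z) = 2000 / 194.20 = 10.30 mol
n/ν → D: 2.815, Z: 3.433; D is limiting.
n(G) = (3/2) × 5.630 = 8.445 mol
mass = 8.445 × 26.00 = 219.6 g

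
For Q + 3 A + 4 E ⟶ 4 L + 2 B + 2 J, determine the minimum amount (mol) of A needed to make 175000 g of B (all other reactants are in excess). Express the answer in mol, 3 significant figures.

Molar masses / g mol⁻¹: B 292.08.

n(B) = 175000 / 292.08 = 599.2 mol
n(A) = (3/2) × 599.2 = 898.8 mol

899 mol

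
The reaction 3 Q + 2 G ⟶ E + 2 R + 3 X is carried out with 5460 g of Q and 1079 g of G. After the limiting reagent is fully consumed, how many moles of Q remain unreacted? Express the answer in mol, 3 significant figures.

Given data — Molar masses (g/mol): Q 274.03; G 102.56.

4.14 mol

n(Q) = 5460 / 274.03 = 19.92 mol
n(G) = 1079 / 102.56 = 10.52 mol
n/ν for Q = 19.92/3 = 6.640
n/ν for G = 10.52/2 = 5.260
Smallest n/ν is G → limiting reagent.
Q consumed = (3/2) × 10.52 = 15.78 mol
Q remaining = 19.92 − 15.78 = 4.140 mol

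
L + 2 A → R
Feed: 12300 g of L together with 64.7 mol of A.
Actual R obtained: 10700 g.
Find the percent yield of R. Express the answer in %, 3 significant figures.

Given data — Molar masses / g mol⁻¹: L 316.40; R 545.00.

n(L) = 12300 / 316.40 = 38.87 mol
n(A) = 64.70 mol
n/ν → L: 38.87, A: 32.35; A is limiting.
theoretical n(R) = (1/2) × 64.70 = 32.35 mol → 17630 g
% yield = 10700 / 17630 × 100 = 60.69 %

60.7 %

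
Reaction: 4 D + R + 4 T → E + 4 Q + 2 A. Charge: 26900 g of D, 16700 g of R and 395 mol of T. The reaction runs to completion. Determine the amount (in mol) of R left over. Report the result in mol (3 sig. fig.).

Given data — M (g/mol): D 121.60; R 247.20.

12.3 mol

n(D) = 26900 / 121.60 = 221.2 mol
n(R) = 16700 / 247.20 = 67.56 mol
n(T) = 395.0 mol
n/ν for D = 221.2/4 = 55.30
n/ν for R = 67.56/1 = 67.56
n/ν for T = 395.0/4 = 98.75
Smallest n/ν is D → limiting reagent.
R consumed = (1/4) × 221.2 = 55.30 mol
R remaining = 67.56 − 55.30 = 12.26 mol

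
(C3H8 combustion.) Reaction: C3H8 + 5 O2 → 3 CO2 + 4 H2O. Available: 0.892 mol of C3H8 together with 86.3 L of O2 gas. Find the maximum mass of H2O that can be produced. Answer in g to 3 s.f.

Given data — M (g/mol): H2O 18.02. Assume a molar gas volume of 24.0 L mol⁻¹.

51.8 g

n(C3H8) = 0.8920 mol
n(O2) = 86.30 / 24.0 = 3.596 mol
n/ν for C3H8 = 0.8920/1 = 0.8920
n/ν for O2 = 3.596/5 = 0.7192
Smallest n/ν is O2 → limiting reagent.
n(H2O) = (4/5) × 3.596 = 2.877 mol
mass = 2.877 × 18.02 = 51.84 g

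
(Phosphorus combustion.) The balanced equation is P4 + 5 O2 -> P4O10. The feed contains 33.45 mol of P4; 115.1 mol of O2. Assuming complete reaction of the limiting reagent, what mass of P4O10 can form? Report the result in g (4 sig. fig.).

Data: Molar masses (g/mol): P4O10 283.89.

6535 g

n(P4) = 33.45 mol
n(O2) = 115.1 mol
n/ν → P4: 33.45, O2: 23.02; O2 is limiting.
n(P4O10) = (1/5) × 115.1 = 23.02 mol
mass = 23.02 × 283.89 = 6535 g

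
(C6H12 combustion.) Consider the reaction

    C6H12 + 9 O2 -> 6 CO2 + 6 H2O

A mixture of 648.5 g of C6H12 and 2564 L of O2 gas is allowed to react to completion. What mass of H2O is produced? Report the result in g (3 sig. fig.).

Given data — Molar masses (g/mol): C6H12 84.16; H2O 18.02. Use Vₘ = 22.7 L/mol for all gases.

n(C6H12) = 648.5 / 84.16 = 7.706 mol
n(O2) = 2564 / 22.7 = 113.0 mol
n/ν for C6H12 = 7.706/1 = 7.706
n/ν for O2 = 113.0/9 = 12.56
Smallest n/ν is C6H12 → limiting reagent.
n(H2O) = (6/1) × 7.706 = 46.24 mol
mass = 46.24 × 18.02 = 833.2 g

833 g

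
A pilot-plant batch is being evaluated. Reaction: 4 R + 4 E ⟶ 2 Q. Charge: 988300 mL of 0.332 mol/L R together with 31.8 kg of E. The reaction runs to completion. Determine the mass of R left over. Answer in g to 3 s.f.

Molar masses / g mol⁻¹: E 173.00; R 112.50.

n(R) = 0.332 × 988300/1000 = 328.1 mol
n(E) = 31.80×1000 / 173.00 = 183.8 mol
n/ν for R = 328.1/4 = 82.03
n/ν for E = 183.8/4 = 45.95
Smallest n/ν is E → limiting reagent.
R consumed = (4/4) × 183.8 = 183.8 mol
R remaining = 328.1 − 183.8 = 144.3 mol
mass = 144.3 × 112.50 = 16230 g

16200 g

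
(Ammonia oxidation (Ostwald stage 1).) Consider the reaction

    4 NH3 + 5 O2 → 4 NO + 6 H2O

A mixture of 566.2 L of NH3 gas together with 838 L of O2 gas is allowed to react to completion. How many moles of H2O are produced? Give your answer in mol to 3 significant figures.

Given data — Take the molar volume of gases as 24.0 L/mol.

n(NH3) = 566.2 / 24.0 = 23.59 mol
n(O2) = 838.0 / 24.0 = 34.92 mol
n/ν for NH3 = 23.59/4 = 5.898
n/ν for O2 = 34.92/5 = 6.984
Smallest n/ν is NH3 → limiting reagent.
n(H2O) = (6/4) × 23.59 = 35.39 mol

35.4 mol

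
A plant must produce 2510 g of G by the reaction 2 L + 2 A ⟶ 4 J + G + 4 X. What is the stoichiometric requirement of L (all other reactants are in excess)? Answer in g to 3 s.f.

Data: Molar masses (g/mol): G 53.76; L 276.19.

25800 g

n(G) = 2510 / 53.76 = 46.69 mol
n(L) = (2/1) × 46.69 = 93.38 mol
mass = 93.38 × 276.19 = 25790 g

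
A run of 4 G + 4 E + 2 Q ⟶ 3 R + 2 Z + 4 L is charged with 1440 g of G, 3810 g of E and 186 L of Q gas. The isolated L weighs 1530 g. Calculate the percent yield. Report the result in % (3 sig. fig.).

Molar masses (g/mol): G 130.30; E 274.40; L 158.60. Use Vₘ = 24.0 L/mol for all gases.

n(G) = 1440 / 130.30 = 11.05 mol
n(E) = 3810 / 274.40 = 13.88 mol
n(Q) = 186.0 / 24.0 = 7.750 mol
n/ν for G = 11.05/4 = 2.763
n/ν for E = 13.88/4 = 3.470
n/ν for Q = 7.750/2 = 3.875
Smallest n/ν is G → limiting reagent.
theoretical n(L) = (4/4) × 11.05 = 11.05 mol → 1753 g
% yield = 1530 / 1753 × 100 = 87.28 %

87.3 %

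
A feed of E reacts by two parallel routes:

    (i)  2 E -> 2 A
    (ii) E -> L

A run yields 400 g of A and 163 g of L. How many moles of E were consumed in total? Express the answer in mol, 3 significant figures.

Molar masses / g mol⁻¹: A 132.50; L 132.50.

4.25 mol

n(A) = 400 / 132.50 = 3.019 mol
n(L) = 163 / 132.50 = 1.230 mol
n(E) via (i) = (2/2)×3.019 = 3.019 mol
n(E) via (ii) = (1/1)×1.230 = 1.230 mol
total n(E) = 3.019 + 1.230 = 4.249 mol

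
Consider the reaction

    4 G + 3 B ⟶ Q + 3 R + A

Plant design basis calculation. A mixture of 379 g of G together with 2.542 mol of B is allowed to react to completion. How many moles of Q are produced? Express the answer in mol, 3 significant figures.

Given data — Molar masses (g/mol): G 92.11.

0.847 mol

n(G) = 379.0 / 92.11 = 4.115 mol
n(B) = 2.542 mol
n/ν → G: 1.029, B: 0.8473; B is limiting.
n(Q) = (1/3) × 2.542 = 0.8473 mol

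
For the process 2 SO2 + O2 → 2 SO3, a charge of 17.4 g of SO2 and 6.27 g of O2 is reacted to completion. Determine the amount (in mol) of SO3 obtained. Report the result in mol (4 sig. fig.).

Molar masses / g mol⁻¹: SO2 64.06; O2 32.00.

n(SO2) = 17.40 / 64.06 = 0.2716 mol
n(O2) = 6.270 / 32.00 = 0.1959 mol
n/ν for SO2 = 0.2716/2 = 0.1358
n/ν for O2 = 0.1959/1 = 0.1959
Smallest n/ν is SO2 → limiting reagent.
n(SO3) = (2/2) × 0.2716 = 0.2716 mol

0.2716 mol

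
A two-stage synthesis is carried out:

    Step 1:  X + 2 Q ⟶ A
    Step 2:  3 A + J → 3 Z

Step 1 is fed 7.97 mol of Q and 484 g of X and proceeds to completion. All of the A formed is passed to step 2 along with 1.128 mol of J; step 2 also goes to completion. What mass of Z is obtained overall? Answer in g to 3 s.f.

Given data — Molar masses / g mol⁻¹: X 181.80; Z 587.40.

Step 1:
n(Q) = 7.970 mol
n(X) = 484.0 / 181.80 = 2.662 mol
n/ν for Q = 7.970/2 = 3.985
n/ν for X = 2.662/1 = 2.662
Smallest n/ν is X → limiting reagent.
n(A) produced = (1/1) × 2.662 = 2.662 mol
Step 2:
n(A) available = 2.662 mol
n(J) = 1.128 mol
n/ν for A = 2.662/3 = 0.8873
n/ν for J = 1.128/1 = 1.128
Smallest n/ν is A → limiting reagent.
n(Z) = (3/3) × 2.662 = 2.662 mol
mass = 2.662 × 587.40 = 1564 g

1560 g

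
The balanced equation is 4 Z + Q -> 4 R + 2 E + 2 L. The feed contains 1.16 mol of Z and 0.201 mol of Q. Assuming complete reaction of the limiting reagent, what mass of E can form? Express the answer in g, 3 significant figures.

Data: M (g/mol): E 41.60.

n(Z) = 1.160 mol
n(Q) = 0.2010 mol
n/ν for Z = 1.160/4 = 0.2900
n/ν for Q = 0.2010/1 = 0.2010
Smallest n/ν is Q → limiting reagent.
n(E) = (2/1) × 0.2010 = 0.4020 mol
mass = 0.4020 × 41.60 = 16.72 g

16.7 g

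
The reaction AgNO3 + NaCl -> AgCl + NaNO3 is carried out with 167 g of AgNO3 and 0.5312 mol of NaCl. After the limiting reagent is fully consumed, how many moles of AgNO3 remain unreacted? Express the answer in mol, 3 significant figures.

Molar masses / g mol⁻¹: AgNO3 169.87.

0.452 mol

n(AgNO3) = 167.0 / 169.87 = 0.9831 mol
n(NaCl) = 0.5312 mol
n/ν → AgNO3: 0.9831, NaCl: 0.5312; NaCl is limiting.
AgNO3 consumed = (1/1) × 0.5312 = 0.5312 mol
AgNO3 remaining = 0.9831 − 0.5312 = 0.4519 mol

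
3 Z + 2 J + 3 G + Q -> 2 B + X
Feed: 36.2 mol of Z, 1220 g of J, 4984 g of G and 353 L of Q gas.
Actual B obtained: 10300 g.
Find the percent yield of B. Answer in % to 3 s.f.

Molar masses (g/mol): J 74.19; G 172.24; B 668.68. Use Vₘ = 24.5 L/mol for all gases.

93.7 %

n(Z) = 36.20 mol
n(J) = 1220 / 74.19 = 16.44 mol
n(G) = 4984 / 172.24 = 28.94 mol
n(Q) = 353.0 / 24.5 = 14.41 mol
n/ν for Z = 36.20/3 = 12.07
n/ν for J = 16.44/2 = 8.220
n/ν for G = 28.94/3 = 9.647
n/ν for Q = 14.41/1 = 14.41
Smallest n/ν is J → limiting reagent.
theoretical n(B) = (2/2) × 16.44 = 16.44 mol → 10990 g
% yield = 10300 / 10990 × 100 = 93.72 %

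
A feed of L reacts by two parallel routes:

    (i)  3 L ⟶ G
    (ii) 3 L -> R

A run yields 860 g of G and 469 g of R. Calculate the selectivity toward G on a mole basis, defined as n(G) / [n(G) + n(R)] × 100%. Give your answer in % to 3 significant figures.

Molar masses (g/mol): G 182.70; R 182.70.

64.7 %

n(G) = 860 / 182.70 = 4.707 mol
n(R) = 469 / 182.70 = 2.567 mol
selectivity = 4.707/(4.707+2.567) × 100 = 64.71 %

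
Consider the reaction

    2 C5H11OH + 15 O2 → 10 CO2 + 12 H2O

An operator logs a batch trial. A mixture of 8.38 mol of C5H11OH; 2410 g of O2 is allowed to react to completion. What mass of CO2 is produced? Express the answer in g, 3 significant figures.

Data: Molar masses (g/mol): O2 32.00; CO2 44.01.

n(C5H11OH) = 8.380 mol
n(O2) = 2410 / 32.00 = 75.31 mol
n/ν for C5H11OH = 8.380/2 = 4.190
n/ν for O2 = 75.31/15 = 5.021
Smallest n/ν is C5H11OH → limiting reagent.
n(CO2) = (10/2) × 8.380 = 41.90 mol
mass = 41.90 × 44.01 = 1844 g

1840 g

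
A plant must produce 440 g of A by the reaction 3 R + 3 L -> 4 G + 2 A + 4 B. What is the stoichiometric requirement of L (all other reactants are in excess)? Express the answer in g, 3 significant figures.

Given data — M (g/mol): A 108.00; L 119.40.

n(A) = 440 / 108.00 = 4.074 mol
n(L) = (3/2) × 4.074 = 6.111 mol
mass = 6.111 × 119.40 = 729.7 g

730 g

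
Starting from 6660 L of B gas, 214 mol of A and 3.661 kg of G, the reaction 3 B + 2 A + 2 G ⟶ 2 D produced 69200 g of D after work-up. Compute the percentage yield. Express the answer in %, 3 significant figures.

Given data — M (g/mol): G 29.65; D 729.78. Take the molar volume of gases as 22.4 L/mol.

76.8 %

n(B) = 6660 / 22.4 = 297.3 mol
n(A) = 214.0 mol
n(G) = 3.661×1000 / 29.65 = 123.5 mol
n/ν → B: 99.10, A: 107.0, G: 61.75; G is limiting.
theoretical n(D) = (2/2) × 123.5 = 123.5 mol → 90130 g
% yield = 69200 / 90130 × 100 = 76.78 %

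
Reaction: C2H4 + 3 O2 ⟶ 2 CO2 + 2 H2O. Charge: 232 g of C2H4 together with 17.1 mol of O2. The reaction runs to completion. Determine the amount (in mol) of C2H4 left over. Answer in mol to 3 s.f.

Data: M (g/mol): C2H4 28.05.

2.57 mol

n(C2H4) = 232.0 / 28.05 = 8.271 mol
n(O2) = 17.10 mol
n/ν for C2H4 = 8.271/1 = 8.271
n/ν for O2 = 17.10/3 = 5.700
Smallest n/ν is O2 → limiting reagent.
C2H4 consumed = (1/3) × 17.10 = 5.700 mol
C2H4 remaining = 8.271 − 5.700 = 2.571 mol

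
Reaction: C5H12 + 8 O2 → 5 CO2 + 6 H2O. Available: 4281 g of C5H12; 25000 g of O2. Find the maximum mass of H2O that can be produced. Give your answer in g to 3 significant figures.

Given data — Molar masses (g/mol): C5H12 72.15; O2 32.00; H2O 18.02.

6420 g

n(C5H12) = 4281 / 72.15 = 59.33 mol
n(O2) = 25000 / 32.00 = 781.3 mol
n/ν for C5H12 = 59.33/1 = 59.33
n/ν for O2 = 781.3/8 = 97.66
Smallest n/ν is C5H12 → limiting reagent.
n(H2O) = (6/1) × 59.33 = 356.0 mol
mass = 356.0 × 18.02 = 6415 g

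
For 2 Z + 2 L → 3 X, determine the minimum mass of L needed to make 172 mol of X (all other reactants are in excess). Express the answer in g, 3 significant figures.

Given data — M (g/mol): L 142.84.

n(X) = 172.0 mol
n(L) = (2/3) × 172.0 = 114.7 mol
mass = 114.7 × 142.84 = 16380 g

16400 g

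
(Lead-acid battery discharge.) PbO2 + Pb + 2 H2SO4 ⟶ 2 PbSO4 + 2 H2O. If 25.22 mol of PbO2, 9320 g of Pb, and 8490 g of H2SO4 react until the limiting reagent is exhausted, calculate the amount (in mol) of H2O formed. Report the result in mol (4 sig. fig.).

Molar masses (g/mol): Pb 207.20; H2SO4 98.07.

50.44 mol

n(PbO2) = 25.22 mol
n(Pb) = 9320 / 207.20 = 44.98 mol
n(H2SO4) = 8490 / 98.07 = 86.57 mol
n/ν for PbO2 = 25.22/1 = 25.22
n/ν for Pb = 44.98/1 = 44.98
n/ν for H2SO4 = 86.57/2 = 43.29
Smallest n/ν is PbO2 → limiting reagent.
n(H2O) = (2/1) × 25.22 = 50.44 mol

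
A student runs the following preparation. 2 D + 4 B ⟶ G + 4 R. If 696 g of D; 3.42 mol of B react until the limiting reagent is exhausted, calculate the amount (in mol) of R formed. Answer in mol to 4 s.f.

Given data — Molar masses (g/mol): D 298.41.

n(D) = 696.0 / 298.41 = 2.332 mol
n(B) = 3.420 mol
n/ν → D: 1.166, B: 0.8550; B is limiting.
n(R) = (4/4) × 3.420 = 3.420 mol

3.420 mol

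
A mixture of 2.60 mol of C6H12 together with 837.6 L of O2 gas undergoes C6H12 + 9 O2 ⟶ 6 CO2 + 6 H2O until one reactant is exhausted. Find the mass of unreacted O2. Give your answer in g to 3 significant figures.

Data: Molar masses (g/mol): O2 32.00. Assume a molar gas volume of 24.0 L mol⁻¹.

n(C6H12) = 2.600 mol
n(O2) = 837.6 / 24.0 = 34.90 mol
n/ν → C6H12: 2.600, O2: 3.878; C6H12 is limiting.
O2 consumed = (9/1) × 2.600 = 23.40 mol
O2 remaining = 34.90 − 23.40 = 11.50 mol
mass = 11.50 × 32.00 = 368.0 g

368 g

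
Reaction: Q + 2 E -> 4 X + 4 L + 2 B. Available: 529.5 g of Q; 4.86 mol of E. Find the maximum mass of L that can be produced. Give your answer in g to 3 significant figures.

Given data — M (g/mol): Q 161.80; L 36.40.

n(Q) = 529.5 / 161.80 = 3.273 mol
n(E) = 4.860 mol
n/ν for Q = 3.273/1 = 3.273
n/ν for E = 4.860/2 = 2.430
Smallest n/ν is E → limiting reagent.
n(L) = (4/2) × 4.860 = 9.720 mol
mass = 9.720 × 36.40 = 353.8 g

354 g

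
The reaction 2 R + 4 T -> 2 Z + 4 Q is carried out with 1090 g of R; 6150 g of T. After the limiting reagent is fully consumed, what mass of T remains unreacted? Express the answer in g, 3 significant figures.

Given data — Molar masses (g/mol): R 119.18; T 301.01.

644 g

n(R) = 1090 / 119.18 = 9.146 mol
n(T) = 6150 / 301.01 = 20.43 mol
n/ν → R: 4.573, T: 5.108; R is limiting.
T consumed = (4/2) × 9.146 = 18.29 mol
T remaining = 20.43 − 18.29 = 2.140 mol
mass = 2.140 × 301.01 = 644.2 g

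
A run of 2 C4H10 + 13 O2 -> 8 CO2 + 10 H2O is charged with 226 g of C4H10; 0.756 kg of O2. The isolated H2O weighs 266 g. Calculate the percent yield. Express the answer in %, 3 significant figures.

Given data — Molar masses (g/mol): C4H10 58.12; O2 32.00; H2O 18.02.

n(C4H10) = 226.0 / 58.12 = 3.889 mol
n(O2) = 0.7560×1000 / 32.00 = 23.63 mol
n/ν for C4H10 = 3.889/2 = 1.945
n/ν for O2 = 23.63/13 = 1.818
Smallest n/ν is O2 → limiting reagent.
theoretical n(H2O) = (10/13) × 23.63 = 18.18 mol → 327.6 g
% yield = 266 / 327.6 × 100 = 81.20 %

81.2 %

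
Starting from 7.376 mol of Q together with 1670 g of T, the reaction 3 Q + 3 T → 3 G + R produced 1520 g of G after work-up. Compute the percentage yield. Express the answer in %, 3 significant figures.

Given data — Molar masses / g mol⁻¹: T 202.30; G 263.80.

78.1 %

n(Q) = 7.376 mol
n(T) = 1670 / 202.30 = 8.255 mol
n/ν for Q = 7.376/3 = 2.459
n/ν for T = 8.255/3 = 2.752
Smallest n/ν is Q → limiting reagent.
theoretical n(G) = (3/3) × 7.376 = 7.376 mol → 1946 g
% yield = 1520 / 1946 × 100 = 78.11 %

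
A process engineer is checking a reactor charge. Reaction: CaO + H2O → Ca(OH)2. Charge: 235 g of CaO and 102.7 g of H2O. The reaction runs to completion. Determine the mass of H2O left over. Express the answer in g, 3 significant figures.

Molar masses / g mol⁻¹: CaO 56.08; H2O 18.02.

27.2 g

n(CaO) = 235.0 / 56.08 = 4.190 mol
n(H2O) = 102.7 / 18.02 = 5.699 mol
n/ν for CaO = 4.190/1 = 4.190
n/ν for H2O = 5.699/1 = 5.699
Smallest n/ν is CaO → limiting reagent.
H2O consumed = (1/1) × 4.190 = 4.190 mol
H2O remaining = 5.699 − 4.190 = 1.509 mol
mass = 1.509 × 18.02 = 27.19 g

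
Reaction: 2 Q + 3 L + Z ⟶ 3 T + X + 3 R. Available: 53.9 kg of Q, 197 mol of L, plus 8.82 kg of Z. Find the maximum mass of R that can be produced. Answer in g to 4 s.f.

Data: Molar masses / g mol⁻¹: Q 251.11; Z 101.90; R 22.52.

n(Q) = 53.90×1000 / 251.11 = 214.6 mol
n(L) = 197.0 mol
n(Z) = 8.820×1000 / 101.90 = 86.56 mol
n/ν for Q = 214.6/2 = 107.3
n/ν for L = 197.0/3 = 65.67
n/ν for Z = 86.56/1 = 86.56
Smallest n/ν is L → limiting reagent.
n(R) = (3/3) × 197.0 = 197.0 mol
mass = 197.0 × 22.52 = 4436 g

4436 g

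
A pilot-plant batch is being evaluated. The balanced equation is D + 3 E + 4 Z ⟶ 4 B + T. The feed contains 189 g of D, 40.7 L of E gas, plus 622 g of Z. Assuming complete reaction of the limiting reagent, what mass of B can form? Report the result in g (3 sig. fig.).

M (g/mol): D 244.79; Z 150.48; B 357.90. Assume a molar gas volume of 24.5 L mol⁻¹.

793 g

n(D) = 189.0 / 244.79 = 0.7721 mol
n(E) = 40.70 / 24.5 = 1.661 mol
n(Z) = 622.0 / 150.48 = 4.133 mol
n/ν → D: 0.7721, E: 0.5537, Z: 1.033; E is limiting.
n(B) = (4/3) × 1.661 = 2.215 mol
mass = 2.215 × 357.90 = 792.7 g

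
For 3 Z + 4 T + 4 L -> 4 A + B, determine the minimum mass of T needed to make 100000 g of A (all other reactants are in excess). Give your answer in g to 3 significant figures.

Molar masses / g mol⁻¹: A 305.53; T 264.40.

86500 g

n(A) = 100000 / 305.53 = 327.3 mol
n(T) = (4/4) × 327.3 = 327.3 mol
mass = 327.3 × 264.40 = 86540 g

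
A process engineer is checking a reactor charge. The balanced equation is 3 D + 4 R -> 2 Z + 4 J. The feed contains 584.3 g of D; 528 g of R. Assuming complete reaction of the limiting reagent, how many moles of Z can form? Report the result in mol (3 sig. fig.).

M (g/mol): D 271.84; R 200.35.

1.32 mol

n(D) = 584.3 / 271.84 = 2.149 mol
n(R) = 528.0 / 200.35 = 2.635 mol
n/ν for D = 2.149/3 = 0.7163
n/ν for R = 2.635/4 = 0.6588
Smallest n/ν is R → limiting reagent.
n(Z) = (2/4) × 2.635 = 1.318 mol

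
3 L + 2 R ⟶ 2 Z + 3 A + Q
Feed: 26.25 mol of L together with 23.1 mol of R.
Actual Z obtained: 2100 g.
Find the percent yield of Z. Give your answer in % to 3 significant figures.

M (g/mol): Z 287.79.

41.7 %

n(L) = 26.25 mol
n(R) = 23.10 mol
n/ν for L = 26.25/3 = 8.750
n/ν for R = 23.10/2 = 11.55
Smallest n/ν is L → limiting reagent.
theoretical n(Z) = (2/3) × 26.25 = 17.50 mol → 5036 g
% yield = 2100 / 5036 × 100 = 41.70 %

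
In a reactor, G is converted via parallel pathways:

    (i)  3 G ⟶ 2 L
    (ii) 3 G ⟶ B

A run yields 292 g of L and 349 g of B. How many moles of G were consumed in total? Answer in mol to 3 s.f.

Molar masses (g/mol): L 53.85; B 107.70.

17.9 mol

n(L) = 292 / 53.85 = 5.422 mol
n(B) = 349 / 107.70 = 3.240 mol
n(G) via (i) = (3/2)×5.422 = 8.133 mol
n(G) via (ii) = (3/1)×3.240 = 9.720 mol
total n(G) = 8.133 + 9.720 = 17.85 mol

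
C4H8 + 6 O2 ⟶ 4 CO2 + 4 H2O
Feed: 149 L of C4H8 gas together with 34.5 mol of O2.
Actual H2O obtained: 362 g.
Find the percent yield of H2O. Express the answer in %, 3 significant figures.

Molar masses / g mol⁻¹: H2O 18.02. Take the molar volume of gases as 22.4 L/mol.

87.3 %

n(C4H8) = 149.0 / 22.4 = 6.652 mol
n(O2) = 34.50 mol
n/ν for C4H8 = 6.652/1 = 6.652
n/ν for O2 = 34.50/6 = 5.750
Smallest n/ν is O2 → limiting reagent.
theoretical n(H2O) = (4/6) × 34.50 = 23.00 mol → 414.5 g
% yield = 362 / 414.5 × 100 = 87.33 %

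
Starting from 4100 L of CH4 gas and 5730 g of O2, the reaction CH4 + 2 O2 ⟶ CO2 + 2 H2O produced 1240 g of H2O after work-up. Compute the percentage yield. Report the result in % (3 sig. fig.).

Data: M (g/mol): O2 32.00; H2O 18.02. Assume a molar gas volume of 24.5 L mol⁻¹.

n(CH4) = 4100 / 24.5 = 167.3 mol
n(O2) = 5730 / 32.00 = 179.1 mol
n/ν → CH4: 167.3, O2: 89.55; O2 is limiting.
theoretical n(H2O) = (2/2) × 179.1 = 179.1 mol → 3227 g
% yield = 1240 / 3227 × 100 = 38.43 %

38.4 %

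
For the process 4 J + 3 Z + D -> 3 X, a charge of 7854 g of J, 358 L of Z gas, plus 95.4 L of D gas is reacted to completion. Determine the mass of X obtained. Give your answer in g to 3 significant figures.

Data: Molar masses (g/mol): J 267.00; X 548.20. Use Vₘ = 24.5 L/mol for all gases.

6400 g

n(J) = 7854 / 267.00 = 29.42 mol
n(Z) = 358.0 / 24.5 = 14.61 mol
n(D) = 95.40 / 24.5 = 3.894 mol
n/ν → J: 7.355, Z: 4.870, D: 3.894; D is limiting.
n(X) = (3/1) × 3.894 = 11.68 mol
mass = 11.68 × 548.20 = 6403 g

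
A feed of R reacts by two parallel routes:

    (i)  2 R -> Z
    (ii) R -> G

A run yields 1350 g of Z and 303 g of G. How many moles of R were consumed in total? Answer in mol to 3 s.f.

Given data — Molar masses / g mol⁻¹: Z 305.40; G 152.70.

n(Z) = 1350 / 305.40 = 4.420 mol
n(G) = 303 / 152.70 = 1.984 mol
n(R) via (i) = (2/1)×4.420 = 8.840 mol
n(R) via (ii) = (1/1)×1.984 = 1.984 mol
total n(R) = 8.840 + 1.984 = 10.82 mol

10.8 mol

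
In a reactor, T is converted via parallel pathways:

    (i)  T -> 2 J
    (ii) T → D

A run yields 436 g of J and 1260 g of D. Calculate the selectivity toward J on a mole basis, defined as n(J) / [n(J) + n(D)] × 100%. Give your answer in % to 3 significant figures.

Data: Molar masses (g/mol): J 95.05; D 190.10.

n(J) = 436 / 95.05 = 4.587 mol
n(D) = 1260 / 190.10 = 6.628 mol
selectivity = 4.587/(4.587+6.628) × 100 = 40.90 %

40.9 %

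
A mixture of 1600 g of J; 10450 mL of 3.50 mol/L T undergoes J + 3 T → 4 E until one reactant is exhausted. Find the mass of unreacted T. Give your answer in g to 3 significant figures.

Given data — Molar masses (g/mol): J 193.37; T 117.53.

n(J) = 1600 / 193.37 = 8.274 mol
n(T) = 3.50 × 10450/1000 = 36.58 mol
n/ν → J: 8.274, T: 12.19; J is limiting.
T consumed = (3/1) × 8.274 = 24.82 mol
T remaining = 36.58 − 24.82 = 11.76 mol
mass = 11.76 × 117.53 = 1382 g

1380 g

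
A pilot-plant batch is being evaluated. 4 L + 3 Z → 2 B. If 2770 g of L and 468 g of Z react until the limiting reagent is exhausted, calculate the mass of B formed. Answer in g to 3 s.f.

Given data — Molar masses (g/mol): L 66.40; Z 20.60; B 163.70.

n(L) = 2770 / 66.40 = 41.72 mol
n(Z) = 468.0 / 20.60 = 22.72 mol
n/ν → L: 10.43, Z: 7.573; Z is limiting.
n(B) = (2/3) × 22.72 = 15.15 mol
mass = 15.15 × 163.70 = 2480 g

2480 g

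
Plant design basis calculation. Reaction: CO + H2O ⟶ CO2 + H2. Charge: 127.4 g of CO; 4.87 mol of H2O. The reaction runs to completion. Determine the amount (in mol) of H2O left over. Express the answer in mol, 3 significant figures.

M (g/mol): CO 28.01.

0.322 mol

n(CO) = 127.4 / 28.01 = 4.548 mol
n(H2O) = 4.870 mol
n/ν for CO = 4.548/1 = 4.548
n/ν for H2O = 4.870/1 = 4.870
Smallest n/ν is CO → limiting reagent.
H2O consumed = (1/1) × 4.548 = 4.548 mol
H2O remaining = 4.870 − 4.548 = 0.3220 mol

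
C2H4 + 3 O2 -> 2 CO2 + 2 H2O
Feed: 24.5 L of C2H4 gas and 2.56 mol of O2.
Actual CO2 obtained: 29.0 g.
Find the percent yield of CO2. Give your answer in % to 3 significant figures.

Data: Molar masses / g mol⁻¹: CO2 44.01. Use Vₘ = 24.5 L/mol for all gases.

38.6 %

n(C2H4) = 24.50 / 24.5 = 1.000 mol
n(O2) = 2.560 mol
n/ν for C2H4 = 1.000/1 = 1.000
n/ν for O2 = 2.560/3 = 0.8533
Smallest n/ν is O2 → limiting reagent.
theoretical n(CO2) = (2/3) × 2.560 = 1.707 mol → 75.13 g
% yield = 29.0 / 75.13 × 100 = 38.60 %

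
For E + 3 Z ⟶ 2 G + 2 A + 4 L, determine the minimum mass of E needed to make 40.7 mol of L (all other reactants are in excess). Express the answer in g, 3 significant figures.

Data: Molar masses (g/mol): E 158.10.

n(L) = 40.70 mol
n(E) = (1/4) × 40.70 = 10.18 mol
mass = 10.18 × 158.10 = 1609 g

1610 g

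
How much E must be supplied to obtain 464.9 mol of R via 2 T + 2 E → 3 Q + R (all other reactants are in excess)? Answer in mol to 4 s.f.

929.8 mol

n(R) = 464.9 mol
n(E) = (2/1) × 464.9 = 929.8 mol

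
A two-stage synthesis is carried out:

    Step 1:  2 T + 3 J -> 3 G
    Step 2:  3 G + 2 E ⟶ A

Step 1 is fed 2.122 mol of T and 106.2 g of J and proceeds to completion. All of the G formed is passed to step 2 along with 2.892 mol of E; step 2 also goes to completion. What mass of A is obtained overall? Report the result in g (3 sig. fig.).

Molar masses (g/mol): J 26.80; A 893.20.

Step 1:
n(T) = 2.122 mol
n(J) = 106.2 / 26.80 = 3.963 mol
n/ν for T = 2.122/2 = 1.061
n/ν for J = 3.963/3 = 1.321
Smallest n/ν is T → limiting reagent.
n(G) produced = (3/2) × 2.122 = 3.183 mol
Step 2:
n(G) available = 3.183 mol
n(E) = 2.892 mol
n/ν for G = 3.183/3 = 1.061
n/ν for E = 2.892/2 = 1.446
Smallest n/ν is G → limiting reagent.
n(A) = (1/3) × 3.183 = 1.061 mol
mass = 1.061 × 893.20 = 947.7 g

948 g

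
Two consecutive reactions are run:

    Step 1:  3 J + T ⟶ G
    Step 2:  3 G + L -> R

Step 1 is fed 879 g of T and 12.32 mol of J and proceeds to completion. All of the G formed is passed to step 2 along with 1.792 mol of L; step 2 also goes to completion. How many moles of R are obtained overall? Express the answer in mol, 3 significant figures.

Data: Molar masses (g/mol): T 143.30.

Step 1:
n(T) = 879.0 / 143.30 = 6.134 mol
n(J) = 12.32 mol
n/ν → T: 6.134, J: 4.107; J is limiting.
n(G) produced = (1/3) × 12.32 = 4.107 mol
Step 2:
n(G) available = 4.107 mol
n(L) = 1.792 mol
n/ν → G: 1.369, L: 1.792; G is limiting.
n(R) = (1/3) × 4.107 = 1.369 mol

1.37 mol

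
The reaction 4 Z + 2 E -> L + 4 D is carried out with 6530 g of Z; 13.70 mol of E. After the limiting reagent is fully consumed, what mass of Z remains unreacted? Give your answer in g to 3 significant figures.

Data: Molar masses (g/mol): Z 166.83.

1960 g

n(Z) = 6530 / 166.83 = 39.14 mol
n(E) = 13.70 mol
n/ν for Z = 39.14/4 = 9.785
n/ν for E = 13.70/2 = 6.850
Smallest n/ν is E → limiting reagent.
Z consumed = (4/2) × 13.70 = 27.40 mol
Z remaining = 39.14 − 27.40 = 11.74 mol
mass = 11.74 × 166.83 = 1959 g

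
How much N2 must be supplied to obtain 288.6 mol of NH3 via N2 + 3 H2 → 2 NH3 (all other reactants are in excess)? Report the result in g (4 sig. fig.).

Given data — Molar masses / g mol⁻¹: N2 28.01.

n(NH3) = 288.6 mol
n(N2) = (1/2) × 288.6 = 144.3 mol
mass = 144.3 × 28.01 = 4042 g

4042 g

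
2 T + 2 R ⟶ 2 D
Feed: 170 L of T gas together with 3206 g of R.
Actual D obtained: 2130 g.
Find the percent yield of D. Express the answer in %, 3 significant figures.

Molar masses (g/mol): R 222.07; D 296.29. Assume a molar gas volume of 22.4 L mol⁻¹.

n(T) = 170.0 / 22.4 = 7.589 mol
n(R) = 3206 / 222.07 = 14.44 mol
n/ν → T: 3.795, R: 7.220; T is limiting.
theoretical n(D) = (2/2) × 7.589 = 7.589 mol → 2249 g
% yield = 2130 / 2249 × 100 = 94.71 %

94.7 %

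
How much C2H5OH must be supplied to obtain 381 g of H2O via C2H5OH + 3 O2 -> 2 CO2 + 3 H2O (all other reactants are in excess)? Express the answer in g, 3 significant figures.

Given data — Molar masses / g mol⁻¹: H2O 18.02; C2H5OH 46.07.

n(H2O) = 381 / 18.02 = 21.14 mol
n(C2H5OH) = (1/3) × 21.14 = 7.047 mol
mass = 7.047 × 46.07 = 324.7 g

325 g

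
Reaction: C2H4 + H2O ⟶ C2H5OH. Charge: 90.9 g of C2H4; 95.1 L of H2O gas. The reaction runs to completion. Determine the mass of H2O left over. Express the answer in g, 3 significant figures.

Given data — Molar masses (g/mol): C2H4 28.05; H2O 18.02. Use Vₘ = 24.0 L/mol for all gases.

13.0 g

n(C2H4) = 90.90 / 28.05 = 3.241 mol
n(H2O) = 95.10 / 24.0 = 3.963 mol
n/ν → C2H4: 3.241, H2O: 3.963; C2H4 is limiting.
H2O consumed = (1/1) × 3.241 = 3.241 mol
H2O remaining = 3.963 − 3.241 = 0.7220 mol
mass = 0.7220 × 18.02 = 13.01 g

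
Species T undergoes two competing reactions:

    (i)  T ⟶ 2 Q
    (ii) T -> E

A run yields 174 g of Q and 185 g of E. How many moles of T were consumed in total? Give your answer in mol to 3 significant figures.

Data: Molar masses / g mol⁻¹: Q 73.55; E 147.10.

2.44 mol

n(Q) = 174 / 73.55 = 2.366 mol
n(E) = 185 / 147.10 = 1.258 mol
n(T) via (i) = (1/2)×2.366 = 1.183 mol
n(T) via (ii) = (1/1)×1.258 = 1.258 mol
total n(T) = 1.183 + 1.258 = 2.441 mol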